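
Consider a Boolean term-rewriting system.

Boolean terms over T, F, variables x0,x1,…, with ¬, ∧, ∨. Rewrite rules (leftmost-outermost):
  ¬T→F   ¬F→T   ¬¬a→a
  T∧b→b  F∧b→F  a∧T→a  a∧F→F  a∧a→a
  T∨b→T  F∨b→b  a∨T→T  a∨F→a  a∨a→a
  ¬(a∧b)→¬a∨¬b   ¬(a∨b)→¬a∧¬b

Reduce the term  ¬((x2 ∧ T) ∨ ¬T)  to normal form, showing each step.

  start: ¬((x2 ∧ T) ∨ ¬T)
  [1] ¬(x2 ∧ T) ∧ ¬¬T
  [2] (¬x2 ∨ ¬T) ∧ ¬¬T
  [3] (¬x2 ∨ F) ∧ ¬¬T
  [4] ¬x2 ∧ ¬¬T
  [5] ¬x2 ∧ T
  [6] ¬x2

Answer: normal form = ¬x2  (in 6 steps)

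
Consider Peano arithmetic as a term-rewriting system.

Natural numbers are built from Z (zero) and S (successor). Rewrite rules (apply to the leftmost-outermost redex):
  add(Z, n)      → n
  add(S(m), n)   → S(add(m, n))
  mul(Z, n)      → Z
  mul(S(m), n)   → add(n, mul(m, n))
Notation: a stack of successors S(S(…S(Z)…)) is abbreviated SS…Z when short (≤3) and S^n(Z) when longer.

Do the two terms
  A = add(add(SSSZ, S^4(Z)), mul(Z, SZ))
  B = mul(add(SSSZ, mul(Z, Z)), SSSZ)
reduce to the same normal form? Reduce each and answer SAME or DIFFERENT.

Term A:
  start: add(add(SSSZ, S^4(Z)), mul(Z, SZ))
  →1  add(S(add(SSZ, S^4(Z))), mul(Z, SZ))
  →2  S(add(add(SSZ, S^4(Z)), mul(Z, SZ)))
  →3  S(add(S(add(SZ, S^4(Z))), mul(Z, SZ)))
  →4  S(S(add(add(SZ, S^4(Z)), mul(Z, SZ))))
  →5  S(S(add(S(add(Z, S^4(Z))), mul(Z, SZ))))
  →6  S(S(S(add(add(Z, S^4(Z)), mul(Z, SZ)))))
  →7  S(S(S(add(S^4(Z), mul(Z, SZ)))))
  →8  S(S(S(S(add(SSSZ, mul(Z, SZ))))))
  →9  S(S(S(S(S(add(SSZ, mul(Z, SZ)))))))
  →10  S(S(S(S(S(S(add(SZ, mul(Z, SZ))))))))
  →11  S(S(S(S(S(S(S(add(Z, mul(Z, SZ)))))))))
  →12  S(S(S(S(S(S(S(mul(Z, SZ))))))))
  →13  S^7(Z)

Term B:
  start: mul(add(SSSZ, mul(Z, Z)), SSSZ)
  →1  mul(S(add(SSZ, mul(Z, Z))), SSSZ)
  →2  add(SSSZ, mul(add(SSZ, mul(Z, Z)), SSSZ))
  →3  S(add(SSZ, mul(add(SSZ, mul(Z, Z)), SSSZ)))
  →4  S(S(add(SZ, mul(add(SSZ, mul(Z, Z)), SSSZ))))
  →5  S(S(S(add(Z, mul(add(SSZ, mul(Z, Z)), SSSZ)))))
  →6  S(S(S(mul(add(SSZ, mul(Z, Z)), SSSZ))))
  →7  S(S(S(mul(S(add(SZ, mul(Z, Z))), SSSZ))))
  →8  S(S(S(add(SSSZ, mul(add(SZ, mul(Z, Z)), SSSZ)))))
  →9  S(S(S(S(add(SSZ, mul(add(SZ, mul(Z, Z)), SSSZ))))))
  →10  S(S(S(S(S(add(SZ, mul(add(SZ, mul(Z, Z)), SSSZ)))))))
  →11  S(S(S(S(S(S(add(Z, mul(add(SZ, mul(Z, Z)), SSSZ))))))))
  →12  S(S(S(S(S(S(mul(add(SZ, mul(Z, Z)), SSSZ)))))))
  →13  S(S(S(S(S(S(mul(S(add(Z, mul(Z, Z))), SSSZ)))))))
  →14  S(S(S(S(S(S(add(SSSZ, mul(add(Z, mul(Z, Z)), SSSZ))))))))
  →15  S(S(S(S(S(S(S(add(SSZ, mul(add(Z, mul(Z, Z)), SSSZ)))))))))
  →16  S(S(S(S(S(S(S(S(add(SZ, mul(add(Z, mul(Z, Z)), SSSZ))))))))))
  →17  S(S(S(S(S(S(S(S(S(add(Z, mul(add(Z, mul(Z, Z)), SSSZ)))))))))))
  →18  S(S(S(S(S(S(S(S(S(mul(add(Z, mul(Z, Z)), SSSZ))))))))))
  →19  S(S(S(S(S(S(S(S(S(mul(mul(Z, Z), SSSZ))))))))))
  →20  S(S(S(S(S(S(S(S(S(mul(Z, SSSZ))))))))))
  →21  S^9(Z)

Answer: DIFFERENT — A ⇓ S^7(Z), B ⇓ S^9(Z)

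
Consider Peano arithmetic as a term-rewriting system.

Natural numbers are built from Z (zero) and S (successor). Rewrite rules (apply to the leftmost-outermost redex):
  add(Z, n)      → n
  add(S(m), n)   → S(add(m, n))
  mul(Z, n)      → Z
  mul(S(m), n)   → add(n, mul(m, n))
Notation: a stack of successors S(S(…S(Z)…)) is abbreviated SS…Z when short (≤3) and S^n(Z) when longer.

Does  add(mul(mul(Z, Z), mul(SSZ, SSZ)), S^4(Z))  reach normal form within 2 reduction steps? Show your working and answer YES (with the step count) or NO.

  start: add(mul(mul(Z, Z), mul(SSZ, SSZ)), S^4(Z))
  step 1: add(mul(Z, mul(SSZ, SSZ)), S^4(Z))
  step 2: add(Z, S^4(Z))

Answer: NO — after 2 steps the term is add(Z, S^4(Z)), not yet normal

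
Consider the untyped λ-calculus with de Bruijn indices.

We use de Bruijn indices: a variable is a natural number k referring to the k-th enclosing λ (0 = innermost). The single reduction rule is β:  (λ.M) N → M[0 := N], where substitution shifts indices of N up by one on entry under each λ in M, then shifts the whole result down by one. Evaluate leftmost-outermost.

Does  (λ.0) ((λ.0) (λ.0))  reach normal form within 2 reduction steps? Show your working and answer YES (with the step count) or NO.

  start: (λ.0) ((λ.0) (λ.0))
  →1  (λ.0) (λ.0)
  →2  λ.0

Answer: YES — reaches normal form λ.0 in 2 ≤ 2 steps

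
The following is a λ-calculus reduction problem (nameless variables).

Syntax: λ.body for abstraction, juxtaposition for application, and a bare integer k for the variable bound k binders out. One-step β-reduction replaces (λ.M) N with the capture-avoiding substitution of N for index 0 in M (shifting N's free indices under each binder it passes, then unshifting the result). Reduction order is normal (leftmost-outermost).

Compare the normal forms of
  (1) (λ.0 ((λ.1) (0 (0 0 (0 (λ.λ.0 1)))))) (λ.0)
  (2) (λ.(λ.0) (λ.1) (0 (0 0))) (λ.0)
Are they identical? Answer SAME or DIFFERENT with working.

Answer: SAME — A ⇓ λ.0, B ⇓ λ.0

Derivation:
Term A:
  start: (λ.0 ((λ.1) (0 (0 0 (0 (λ.λ.0 1)))))) (λ.0)
  [1] (λ.0) ((λ.λ.0) ((λ.0) ((λ.0) (λ.0) ((λ.0) (λ.λ.0 1)))))
  [2] (λ.λ.0) ((λ.0) ((λ.0) (λ.0) ((λ.0) (λ.λ.0 1))))
  [3] λ.0

Term B:
  start: (λ.(λ.0) (λ.1) (0 (0 0))) (λ.0)
  [1] (λ.0) (λ.λ.0) ((λ.0) ((λ.0) (λ.0)))
  [2] (λ.λ.0) ((λ.0) ((λ.0) (λ.0)))
  [3] λ.0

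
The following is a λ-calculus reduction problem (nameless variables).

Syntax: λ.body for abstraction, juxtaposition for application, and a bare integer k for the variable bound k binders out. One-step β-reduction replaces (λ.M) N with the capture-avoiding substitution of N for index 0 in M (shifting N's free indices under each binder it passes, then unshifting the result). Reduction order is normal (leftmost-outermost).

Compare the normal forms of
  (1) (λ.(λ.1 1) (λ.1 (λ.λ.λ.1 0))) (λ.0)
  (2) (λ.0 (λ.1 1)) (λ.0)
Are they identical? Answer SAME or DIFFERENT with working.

Answer: DIFFERENT — A ⇓ λ.0, B ⇓ λ.λ.0

Derivation:
Term A:
  start: (λ.(λ.1 1) (λ.1 (λ.λ.λ.1 0))) (λ.0)
  [1] (λ.(λ.0) (λ.0)) (λ.(λ.0) (λ.λ.λ.1 0))
  [2] (λ.0) (λ.0)
  [3] λ.0

Term B:
  start: (λ.0 (λ.1 1)) (λ.0)
  [1] (λ.0) (λ.(λ.0) (λ.0))
  [2] λ.(λ.0) (λ.0)
  [3] λ.λ.0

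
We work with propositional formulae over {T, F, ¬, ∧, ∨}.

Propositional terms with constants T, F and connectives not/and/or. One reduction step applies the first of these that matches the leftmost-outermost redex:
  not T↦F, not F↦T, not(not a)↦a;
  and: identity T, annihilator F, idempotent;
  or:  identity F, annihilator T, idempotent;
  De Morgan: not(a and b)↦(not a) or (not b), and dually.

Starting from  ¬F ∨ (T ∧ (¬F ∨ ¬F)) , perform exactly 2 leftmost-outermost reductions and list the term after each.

  start: ¬F ∨ (T ∧ (¬F ∨ ¬F))
  →1  T ∨ (T ∧ (¬F ∨ ¬F))
  →2  T

Answer: after 2 steps: T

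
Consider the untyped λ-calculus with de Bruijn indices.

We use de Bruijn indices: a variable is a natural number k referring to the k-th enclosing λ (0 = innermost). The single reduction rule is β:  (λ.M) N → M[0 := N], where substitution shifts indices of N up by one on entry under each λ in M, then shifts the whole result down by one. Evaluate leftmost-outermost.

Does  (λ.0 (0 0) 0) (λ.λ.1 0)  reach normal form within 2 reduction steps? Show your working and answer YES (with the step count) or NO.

Answer: NO — after 2 steps the term is (λ.(λ.λ.1 0) (λ.λ.1 0) 0) (λ.λ.1 0), not yet normal

Reduction:
  start: (λ.0 (0 0) 0) (λ.λ.1 0)
  step 1: (λ.λ.1 0) ((λ.λ.1 0) (λ.λ.1 0)) (λ.λ.1 0)
  step 2: (λ.(λ.λ.1 0) (λ.λ.1 0) 0) (λ.λ.1 0)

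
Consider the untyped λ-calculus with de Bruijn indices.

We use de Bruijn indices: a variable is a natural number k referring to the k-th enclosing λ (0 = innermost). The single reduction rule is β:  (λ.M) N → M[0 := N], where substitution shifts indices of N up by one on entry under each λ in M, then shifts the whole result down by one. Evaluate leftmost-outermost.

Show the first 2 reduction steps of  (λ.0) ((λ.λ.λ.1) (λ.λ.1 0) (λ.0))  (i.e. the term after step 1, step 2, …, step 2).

Answer: after 2 steps: (λ.λ.1) (λ.0)

Reduction:
  start: (λ.0) ((λ.λ.λ.1) (λ.λ.1 0) (λ.0))
  step 1: (λ.λ.λ.1) (λ.λ.1 0) (λ.0)
  step 2: (λ.λ.1) (λ.0)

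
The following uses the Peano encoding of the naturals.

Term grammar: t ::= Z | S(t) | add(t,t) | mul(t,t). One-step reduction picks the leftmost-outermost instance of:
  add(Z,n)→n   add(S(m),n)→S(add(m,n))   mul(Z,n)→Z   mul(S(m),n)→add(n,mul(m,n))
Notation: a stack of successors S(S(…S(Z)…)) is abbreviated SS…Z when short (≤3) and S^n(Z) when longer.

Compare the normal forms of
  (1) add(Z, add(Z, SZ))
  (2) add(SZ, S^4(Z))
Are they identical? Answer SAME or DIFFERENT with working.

Answer: DIFFERENT — A ⇓ SZ, B ⇓ S^5(Z)

Working:
Term A:
  start: add(Z, add(Z, SZ))
  →1  add(Z, SZ)
  →2  SZ

Term B:
  start: add(SZ, S^4(Z))
  →1  S(add(Z, S^4(Z)))
  →2  S^5(Z)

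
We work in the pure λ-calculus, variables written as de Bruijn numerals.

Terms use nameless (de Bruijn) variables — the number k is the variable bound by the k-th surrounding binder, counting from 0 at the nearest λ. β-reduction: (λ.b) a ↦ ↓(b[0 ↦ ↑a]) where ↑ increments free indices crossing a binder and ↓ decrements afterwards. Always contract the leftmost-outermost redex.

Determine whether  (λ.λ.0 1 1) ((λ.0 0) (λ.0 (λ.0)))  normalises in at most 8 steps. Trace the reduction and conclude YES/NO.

Answer: NO — after 8 steps the term is λ.0 (λ.0) ((λ.0) (λ.0)), not yet normal

Reduction:
  start: (λ.λ.0 1 1) ((λ.0 0) (λ.0 (λ.0)))
  [1] λ.0 ((λ.0 0) (λ.0 (λ.0))) ((λ.0 0) (λ.0 (λ.0)))
  [2] λ.0 ((λ.0 (λ.0)) (λ.0 (λ.0))) ((λ.0 0) (λ.0 (λ.0)))
  [3] λ.0 ((λ.0 (λ.0)) (λ.0)) ((λ.0 0) (λ.0 (λ.0)))
  [4] λ.0 ((λ.0) (λ.0)) ((λ.0 0) (λ.0 (λ.0)))
  [5] λ.0 (λ.0) ((λ.0 0) (λ.0 (λ.0)))
  [6] λ.0 (λ.0) ((λ.0 (λ.0)) (λ.0 (λ.0)))
  [7] λ.0 (λ.0) ((λ.0 (λ.0)) (λ.0))
  [8] λ.0 (λ.0) ((λ.0) (λ.0))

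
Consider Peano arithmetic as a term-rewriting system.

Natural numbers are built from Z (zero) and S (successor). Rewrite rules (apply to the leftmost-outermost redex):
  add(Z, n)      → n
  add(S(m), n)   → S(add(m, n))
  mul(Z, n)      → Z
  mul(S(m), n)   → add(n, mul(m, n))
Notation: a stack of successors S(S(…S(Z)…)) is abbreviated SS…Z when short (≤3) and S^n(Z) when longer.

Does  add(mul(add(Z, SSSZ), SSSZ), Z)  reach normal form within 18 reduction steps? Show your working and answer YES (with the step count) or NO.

  start: add(mul(add(Z, SSSZ), SSSZ), Z)
  step 1: add(mul(SSSZ, SSSZ), Z)
  step 2: add(add(SSSZ, mul(SSZ, SSSZ)), Z)
  step 3: add(S(add(SSZ, mul(SSZ, SSSZ))), Z)
  step 4: S(add(add(SSZ, mul(SSZ, SSSZ)), Z))
  step 5: S(add(S(add(SZ, mul(SSZ, SSSZ))), Z))
  step 6: S(S(add(add(SZ, mul(SSZ, SSSZ)), Z)))
  step 7: S(S(add(S(add(Z, mul(SSZ, SSSZ))), Z)))
  step 8: S(S(S(add(add(Z, mul(SSZ, SSSZ)), Z))))
  step 9: S(S(S(add(mul(SSZ, SSSZ), Z))))
  step 10: S(S(S(add(add(SSSZ, mul(SZ, SSSZ)), Z))))
  step 11: S(S(S(add(S(add(SSZ, mul(SZ, SSSZ))), Z))))
  step 12: S(S(S(S(add(add(SSZ, mul(SZ, SSSZ)), Z)))))
  step 13: S(S(S(S(add(S(add(SZ, mul(SZ, SSSZ))), Z)))))
  step 14: S(S(S(S(S(add(add(SZ, mul(SZ, SSSZ)), Z))))))
  step 15: S(S(S(S(S(add(S(add(Z, mul(SZ, SSSZ))), Z))))))
  step 16: S(S(S(S(S(S(add(add(Z, mul(SZ, SSSZ)), Z)))))))
  step 17: S(S(S(S(S(S(add(mul(SZ, SSSZ), Z)))))))
  step 18: S(S(S(S(S(S(add(add(SSSZ, mul(Z, SSSZ)), Z)))))))

Answer: NO — after 18 steps the term is S(S(S(S(S(S(add(add(SSSZ, mul(Z, SSSZ)), Z))))))), not yet normal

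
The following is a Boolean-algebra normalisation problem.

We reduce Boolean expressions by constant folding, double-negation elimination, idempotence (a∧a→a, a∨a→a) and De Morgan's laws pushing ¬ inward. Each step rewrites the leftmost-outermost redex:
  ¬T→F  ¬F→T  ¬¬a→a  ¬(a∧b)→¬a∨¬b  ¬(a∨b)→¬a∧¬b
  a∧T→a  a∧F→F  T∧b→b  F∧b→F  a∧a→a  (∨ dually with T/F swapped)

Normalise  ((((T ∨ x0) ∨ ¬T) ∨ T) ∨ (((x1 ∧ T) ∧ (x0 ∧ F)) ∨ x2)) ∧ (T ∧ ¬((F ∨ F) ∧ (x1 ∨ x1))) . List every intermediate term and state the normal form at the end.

  start: ((((T ∨ x0) ∨ ¬T) ∨ T) ∨ (((x1 ∧ T) ∧ (x0 ∧ F)) ∨ x2)) ∧ (T ∧ ¬((F ∨ F) ∧ (x1 ∨ x1)))
  →1  (T ∨ (((x1 ∧ T) ∧ (x0 ∧ F)) ∨ x2)) ∧ (T ∧ ¬((F ∨ F) ∧ (x1 ∨ x1)))
  →2  T ∧ (T ∧ ¬((F ∨ F) ∧ (x1 ∨ x1)))
  →3  T ∧ ¬((F ∨ F) ∧ (x1 ∨ x1))
  →4  ¬((F ∨ F) ∧ (x1 ∨ x1))
  →5  ¬(F ∨ F) ∨ ¬(x1 ∨ x1)
  →6  (¬F ∧ ¬F) ∨ ¬(x1 ∨ x1)
  →7  ¬F ∨ ¬(x1 ∨ x1)
  →8  T ∨ ¬(x1 ∨ x1)
  →9  T

Answer: normal form = T  (in 9 steps)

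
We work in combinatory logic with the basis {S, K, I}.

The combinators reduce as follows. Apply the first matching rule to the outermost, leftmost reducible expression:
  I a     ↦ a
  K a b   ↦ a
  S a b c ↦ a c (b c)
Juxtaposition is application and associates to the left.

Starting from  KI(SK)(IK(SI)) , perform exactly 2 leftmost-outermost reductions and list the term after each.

Answer: after 2 steps: IK(SI)

Derivation:
  start: KI(SK)(IK(SI))
  step 1: I(IK(SI))
  step 2: IK(SI)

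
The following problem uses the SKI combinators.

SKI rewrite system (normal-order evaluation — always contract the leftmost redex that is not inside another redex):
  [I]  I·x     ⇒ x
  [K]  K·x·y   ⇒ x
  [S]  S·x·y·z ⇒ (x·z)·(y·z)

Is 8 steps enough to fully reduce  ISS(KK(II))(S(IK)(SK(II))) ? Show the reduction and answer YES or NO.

  start: ISS(KK(II))(S(IK)(SK(II)))
  →1  SS(KK(II))(S(IK)(SK(II)))
  →2  S(S(IK)(SK(II)))(KK(II)(S(IK)(SK(II))))
  →3  S(SK(SK(II)))(KK(II)(S(IK)(SK(II))))
  →4  S(SK(SKI))(KK(II)(S(IK)(SK(II))))
  →5  S(SK(SKI))(K(S(IK)(SK(II))))
  →6  S(SK(SKI))(K(SK(SK(II))))
  →7  S(SK(SKI))(K(SK(SKI)))

Answer: YES — reaches normal form S(SK(SKI))(K(SK(SKI))) in 7 ≤ 8 steps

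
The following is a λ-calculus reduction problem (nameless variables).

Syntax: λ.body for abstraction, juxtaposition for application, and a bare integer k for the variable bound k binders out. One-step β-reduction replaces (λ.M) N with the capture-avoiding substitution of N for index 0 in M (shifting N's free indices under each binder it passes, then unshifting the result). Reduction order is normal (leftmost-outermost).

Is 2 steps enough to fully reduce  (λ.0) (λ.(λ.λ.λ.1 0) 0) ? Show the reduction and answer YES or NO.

  start: (λ.0) (λ.(λ.λ.λ.1 0) 0)
  step 1: λ.(λ.λ.λ.1 0) 0
  step 2: λ.λ.λ.1 0

Answer: YES — reaches normal form λ.λ.λ.1 0 in 2 ≤ 2 steps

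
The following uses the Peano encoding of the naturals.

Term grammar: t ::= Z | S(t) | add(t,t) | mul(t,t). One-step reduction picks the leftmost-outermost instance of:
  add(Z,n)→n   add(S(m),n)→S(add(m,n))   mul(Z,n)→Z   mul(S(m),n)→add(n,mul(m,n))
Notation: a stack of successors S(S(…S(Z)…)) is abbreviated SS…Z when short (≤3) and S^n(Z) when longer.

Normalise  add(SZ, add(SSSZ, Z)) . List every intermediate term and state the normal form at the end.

  start: add(SZ, add(SSSZ, Z))
  step 1: S(add(Z, add(SSSZ, Z)))
  step 2: S(add(SSSZ, Z))
  step 3: S(S(add(SSZ, Z)))
  step 4: S(S(S(add(SZ, Z))))
  step 5: S(S(S(S(add(Z, Z)))))
  step 6: S^4(Z)

Answer: normal form = S^4(Z)  (in 6 steps)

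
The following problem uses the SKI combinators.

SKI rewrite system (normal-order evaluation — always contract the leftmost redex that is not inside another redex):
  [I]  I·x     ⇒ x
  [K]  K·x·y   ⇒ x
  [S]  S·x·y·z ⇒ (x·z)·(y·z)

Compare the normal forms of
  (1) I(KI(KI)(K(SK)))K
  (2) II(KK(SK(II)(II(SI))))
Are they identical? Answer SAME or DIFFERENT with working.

Answer: DIFFERENT — A ⇓ SK, B ⇓ K

Reduction:
Term A:
  start: I(KI(KI)(K(SK)))K
  [1] KI(KI)(K(SK))K
  [2] I(K(SK))K
  [3] K(SK)K
  [4] SK

Term B:
  start: II(KK(SK(II)(II(SI))))
  [1] I(KK(SK(II)(II(SI))))
  [2] KK(SK(II)(II(SI)))
  [3] K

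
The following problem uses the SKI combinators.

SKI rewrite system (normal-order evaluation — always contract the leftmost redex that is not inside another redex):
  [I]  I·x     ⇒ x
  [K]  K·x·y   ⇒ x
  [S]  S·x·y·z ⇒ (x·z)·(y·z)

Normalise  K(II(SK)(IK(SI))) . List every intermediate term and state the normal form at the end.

  start: K(II(SK)(IK(SI)))
  step 1: K(I(SK)(IK(SI)))
  step 2: K(SK(IK(SI)))
  step 3: K(SK(K(SI)))

Answer: normal form = K(SK(K(SI)))  (in 3 steps)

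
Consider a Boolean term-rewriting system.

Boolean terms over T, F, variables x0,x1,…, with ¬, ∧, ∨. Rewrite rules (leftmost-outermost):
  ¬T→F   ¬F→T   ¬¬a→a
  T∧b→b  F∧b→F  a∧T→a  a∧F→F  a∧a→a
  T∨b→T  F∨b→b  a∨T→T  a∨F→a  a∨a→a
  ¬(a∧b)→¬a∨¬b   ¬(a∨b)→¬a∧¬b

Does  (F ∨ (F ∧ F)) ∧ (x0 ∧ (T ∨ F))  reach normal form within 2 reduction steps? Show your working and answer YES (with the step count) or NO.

Answer: NO — after 2 steps the term is F ∧ (x0 ∧ (T ∨ F)), not yet normal

Derivation:
  start: (F ∨ (F ∧ F)) ∧ (x0 ∧ (T ∨ F))
  [1] (F ∧ F) ∧ (x0 ∧ (T ∨ F))
  [2] F ∧ (x0 ∧ (T ∨ F))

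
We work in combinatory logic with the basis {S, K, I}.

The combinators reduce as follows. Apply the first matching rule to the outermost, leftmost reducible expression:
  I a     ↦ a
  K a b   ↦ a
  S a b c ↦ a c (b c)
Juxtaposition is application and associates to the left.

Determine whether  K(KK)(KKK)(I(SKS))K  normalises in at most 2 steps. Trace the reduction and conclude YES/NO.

  start: K(KK)(KKK)(I(SKS))K
  →1  KK(I(SKS))K
  →2  KK

Answer: YES — reaches normal form KK in 2 ≤ 2 steps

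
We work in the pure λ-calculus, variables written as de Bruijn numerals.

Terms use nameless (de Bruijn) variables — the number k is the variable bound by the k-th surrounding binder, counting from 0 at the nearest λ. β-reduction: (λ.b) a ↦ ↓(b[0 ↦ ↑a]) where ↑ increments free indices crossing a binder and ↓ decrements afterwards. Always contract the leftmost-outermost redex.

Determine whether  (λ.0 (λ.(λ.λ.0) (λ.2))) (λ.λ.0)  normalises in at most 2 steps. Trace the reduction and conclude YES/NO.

  start: (λ.0 (λ.(λ.λ.0) (λ.2))) (λ.λ.0)
  [1] (λ.λ.0) (λ.(λ.λ.0) (λ.λ.λ.0))
  [2] λ.0

Answer: YES — reaches normal form λ.0 in 2 ≤ 2 steps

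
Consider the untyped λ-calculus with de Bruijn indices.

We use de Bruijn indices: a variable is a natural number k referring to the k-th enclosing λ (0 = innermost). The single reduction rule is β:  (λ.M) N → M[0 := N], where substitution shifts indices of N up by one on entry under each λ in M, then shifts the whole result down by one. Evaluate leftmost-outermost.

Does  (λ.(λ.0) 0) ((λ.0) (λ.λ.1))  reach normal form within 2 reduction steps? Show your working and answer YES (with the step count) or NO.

Answer: NO — after 2 steps the term is (λ.0) (λ.λ.1), not yet normal

Working:
  start: (λ.(λ.0) 0) ((λ.0) (λ.λ.1))
  step 1: (λ.0) ((λ.0) (λ.λ.1))
  step 2: (λ.0) (λ.λ.1)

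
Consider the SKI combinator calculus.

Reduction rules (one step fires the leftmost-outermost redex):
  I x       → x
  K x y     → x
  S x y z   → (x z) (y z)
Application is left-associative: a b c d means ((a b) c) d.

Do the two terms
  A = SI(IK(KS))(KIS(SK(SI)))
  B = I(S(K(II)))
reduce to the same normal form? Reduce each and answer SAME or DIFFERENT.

Term A:
  start: SI(IK(KS))(KIS(SK(SI)))
  →1  I(KIS(SK(SI)))(IK(KS)(KIS(SK(SI))))
  →2  KIS(SK(SI))(IK(KS)(KIS(SK(SI))))
  →3  I(SK(SI))(IK(KS)(KIS(SK(SI))))
  →4  SK(SI)(IK(KS)(KIS(SK(SI))))
  →5  K(IK(KS)(KIS(SK(SI))))(SI(IK(KS)(KIS(SK(SI)))))
  →6  IK(KS)(KIS(SK(SI)))
  →7  K(KS)(KIS(SK(SI)))
  →8  KS

Term B:
  start: I(S(K(II)))
  →1  S(K(II))
  →2  S(KI)

Answer: DIFFERENT — A ⇓ KS, B ⇓ S(KI)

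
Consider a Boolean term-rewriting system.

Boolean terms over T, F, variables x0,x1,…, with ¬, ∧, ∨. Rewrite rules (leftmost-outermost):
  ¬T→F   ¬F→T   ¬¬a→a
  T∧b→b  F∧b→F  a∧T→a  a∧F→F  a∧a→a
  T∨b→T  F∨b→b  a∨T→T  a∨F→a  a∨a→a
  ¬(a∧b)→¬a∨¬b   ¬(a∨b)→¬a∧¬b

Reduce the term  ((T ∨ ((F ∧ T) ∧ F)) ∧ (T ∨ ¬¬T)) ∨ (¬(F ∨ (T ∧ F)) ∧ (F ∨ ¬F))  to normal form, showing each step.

Answer: normal form = T  (in 4 steps)

Derivation:
  start: ((T ∨ ((F ∧ T) ∧ F)) ∧ (T ∨ ¬¬T)) ∨ (¬(F ∨ (T ∧ F)) ∧ (F ∨ ¬F))
  [1] (T ∧ (T ∨ ¬¬T)) ∨ (¬(F ∨ (T ∧ F)) ∧ (F ∨ ¬F))
  [2] (T ∨ ¬¬T) ∨ (¬(F ∨ (T ∧ F)) ∧ (F ∨ ¬F))
  [3] T ∨ (¬(F ∨ (T ∧ F)) ∧ (F ∨ ¬F))
  [4] T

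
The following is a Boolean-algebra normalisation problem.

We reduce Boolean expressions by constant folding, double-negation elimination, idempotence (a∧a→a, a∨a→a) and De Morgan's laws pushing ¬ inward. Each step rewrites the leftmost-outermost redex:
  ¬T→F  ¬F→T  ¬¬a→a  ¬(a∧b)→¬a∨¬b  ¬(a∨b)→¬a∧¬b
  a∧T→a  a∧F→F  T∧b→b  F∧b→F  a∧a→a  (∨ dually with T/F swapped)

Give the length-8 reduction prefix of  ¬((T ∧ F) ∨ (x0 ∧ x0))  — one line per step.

Answer: after 8 steps: ¬x0

Derivation:
  start: ¬((T ∧ F) ∨ (x0 ∧ x0))
  [1] ¬(T ∧ F) ∧ ¬(x0 ∧ x0)
  [2] (¬T ∨ ¬F) ∧ ¬(x0 ∧ x0)
  [3] (F ∨ ¬F) ∧ ¬(x0 ∧ x0)
  [4] ¬F ∧ ¬(x0 ∧ x0)
  [5] T ∧ ¬(x0 ∧ x0)
  [6] ¬(x0 ∧ x0)
  [7] ¬x0 ∨ ¬x0
  [8] ¬x0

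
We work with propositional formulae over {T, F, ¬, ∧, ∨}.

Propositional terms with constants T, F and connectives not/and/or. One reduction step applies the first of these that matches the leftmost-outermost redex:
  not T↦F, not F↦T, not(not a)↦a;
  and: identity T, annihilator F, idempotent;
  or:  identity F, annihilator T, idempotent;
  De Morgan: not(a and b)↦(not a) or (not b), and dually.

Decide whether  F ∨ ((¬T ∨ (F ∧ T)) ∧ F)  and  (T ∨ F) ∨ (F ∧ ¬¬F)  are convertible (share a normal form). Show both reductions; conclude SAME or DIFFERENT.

Answer: DIFFERENT — A ⇓ F, B ⇓ T

Reduction:
Term A:
  start: F ∨ ((¬T ∨ (F ∧ T)) ∧ F)
  [1] (¬T ∨ (F ∧ T)) ∧ F
  [2] F

Term B:
  start: (T ∨ F) ∨ (F ∧ ¬¬F)
  [1] T ∨ (F ∧ ¬¬F)
  [2] T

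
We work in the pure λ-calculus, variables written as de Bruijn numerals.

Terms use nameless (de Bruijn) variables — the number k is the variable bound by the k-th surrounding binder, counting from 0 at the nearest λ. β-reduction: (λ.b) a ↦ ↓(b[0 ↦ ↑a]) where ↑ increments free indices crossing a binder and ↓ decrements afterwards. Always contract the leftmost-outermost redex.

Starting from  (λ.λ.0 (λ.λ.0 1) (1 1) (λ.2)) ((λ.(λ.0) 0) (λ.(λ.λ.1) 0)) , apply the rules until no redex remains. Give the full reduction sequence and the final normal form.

Answer: normal form = λ.0 (λ.λ.0 1) (λ.λ.λ.1) (λ.λ.λ.1)  (in 11 steps)

Reduction:
  start: (λ.λ.0 (λ.λ.0 1) (1 1) (λ.2)) ((λ.(λ.0) 0) (λ.(λ.λ.1) 0))
  →1  λ.0 (λ.λ.0 1) ((λ.(λ.0) 0) (λ.(λ.λ.1) 0) ((λ.(λ.0) 0) (λ.(λ.λ.1) 0))) (λ.(λ.(λ.0) 0) (λ.(λ.λ.1) 0))
  →2  λ.0 (λ.λ.0 1) ((λ.0) (λ.(λ.λ.1) 0) ((λ.(λ.0) 0) (λ.(λ.λ.1) 0))) (λ.(λ.(λ.0) 0) (λ.(λ.λ.1) 0))
  →3  λ.0 (λ.λ.0 1) ((λ.(λ.λ.1) 0) ((λ.(λ.0) 0) (λ.(λ.λ.1) 0))) (λ.(λ.(λ.0) 0) (λ.(λ.λ.1) 0))
  →4  λ.0 (λ.λ.0 1) ((λ.λ.1) ((λ.(λ.0) 0) (λ.(λ.λ.1) 0))) (λ.(λ.(λ.0) 0) (λ.(λ.λ.1) 0))
  →5  λ.0 (λ.λ.0 1) (λ.(λ.(λ.0) 0) (λ.(λ.λ.1) 0)) (λ.(λ.(λ.0) 0) (λ.(λ.λ.1) 0))
  →6  λ.0 (λ.λ.0 1) (λ.(λ.0) (λ.(λ.λ.1) 0)) (λ.(λ.(λ.0) 0) (λ.(λ.λ.1) 0))
  →7  λ.0 (λ.λ.0 1) (λ.λ.(λ.λ.1) 0) (λ.(λ.(λ.0) 0) (λ.(λ.λ.1) 0))
  →8  λ.0 (λ.λ.0 1) (λ.λ.λ.1) (λ.(λ.(λ.0) 0) (λ.(λ.λ.1) 0))
  →9  λ.0 (λ.λ.0 1) (λ.λ.λ.1) (λ.(λ.0) (λ.(λ.λ.1) 0))
  →10  λ.0 (λ.λ.0 1) (λ.λ.λ.1) (λ.λ.(λ.λ.1) 0)
  →11  λ.0 (λ.λ.0 1) (λ.λ.λ.1) (λ.λ.λ.1)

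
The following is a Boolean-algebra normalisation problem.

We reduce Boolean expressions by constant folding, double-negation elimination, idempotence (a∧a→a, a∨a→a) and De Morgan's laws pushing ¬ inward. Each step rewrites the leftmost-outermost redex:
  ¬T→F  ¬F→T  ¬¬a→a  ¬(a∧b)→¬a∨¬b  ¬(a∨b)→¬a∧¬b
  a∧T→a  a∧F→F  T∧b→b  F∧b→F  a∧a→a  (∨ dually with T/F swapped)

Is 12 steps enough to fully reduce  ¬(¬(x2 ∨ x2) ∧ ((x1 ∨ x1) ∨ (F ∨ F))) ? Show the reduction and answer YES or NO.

  start: ¬(¬(x2 ∨ x2) ∧ ((x1 ∨ x1) ∨ (F ∨ F)))
  →1  ¬¬(x2 ∨ x2) ∨ ¬((x1 ∨ x1) ∨ (F ∨ F))
  →2  (x2 ∨ x2) ∨ ¬((x1 ∨ x1) ∨ (F ∨ F))
  →3  x2 ∨ ¬((x1 ∨ x1) ∨ (F ∨ F))
  →4  x2 ∨ (¬(x1 ∨ x1) ∧ ¬(F ∨ F))
  →5  x2 ∨ ((¬x1 ∧ ¬x1) ∧ ¬(F ∨ F))
  →6  x2 ∨ (¬x1 ∧ ¬(F ∨ F))
  →7  x2 ∨ (¬x1 ∧ (¬F ∧ ¬F))
  →8  x2 ∨ (¬x1 ∧ ¬F)
  →9  x2 ∨ (¬x1 ∧ T)
  →10  x2 ∨ ¬x1

Answer: YES — reaches normal form x2 ∨ ¬x1 in 10 ≤ 12 steps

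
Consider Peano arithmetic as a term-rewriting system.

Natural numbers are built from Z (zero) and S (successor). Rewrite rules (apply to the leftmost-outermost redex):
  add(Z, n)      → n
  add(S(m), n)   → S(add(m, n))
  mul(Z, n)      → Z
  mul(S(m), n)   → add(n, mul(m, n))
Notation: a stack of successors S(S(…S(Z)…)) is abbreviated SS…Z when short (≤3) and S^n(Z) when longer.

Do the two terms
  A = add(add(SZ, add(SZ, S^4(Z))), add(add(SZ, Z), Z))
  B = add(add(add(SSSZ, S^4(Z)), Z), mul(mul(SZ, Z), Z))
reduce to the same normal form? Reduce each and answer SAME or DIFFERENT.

Answer: SAME — A ⇓ S^7(Z), B ⇓ S^7(Z)

Working:
Term A:
  start: add(add(SZ, add(SZ, S^4(Z))), add(add(SZ, Z), Z))
  [1] add(S(add(Z, add(SZ, S^4(Z)))), add(add(SZ, Z), Z))
  [2] S(add(add(Z, add(SZ, S^4(Z))), add(add(SZ, Z), Z)))
  [3] S(add(add(SZ, S^4(Z)), add(add(SZ, Z), Z)))
  [4] S(add(S(add(Z, S^4(Z))), add(add(SZ, Z), Z)))
  [5] S(S(add(add(Z, S^4(Z)), add(add(SZ, Z), Z))))
  [6] S(S(add(S^4(Z), add(add(SZ, Z), Z))))
  [7] S(S(S(add(SSSZ, add(add(SZ, Z), Z)))))
  [8] S(S(S(S(add(SSZ, add(add(SZ, Z), Z))))))
  [9] S(S(S(S(S(add(SZ, add(add(SZ, Z), Z)))))))
  [10] S(S(S(S(S(S(add(Z, add(add(SZ, Z), Z))))))))
  [11] S(S(S(S(S(S(add(add(SZ, Z), Z)))))))
  [12] S(S(S(S(S(S(add(S(add(Z, Z)), Z)))))))
  [13] S(S(S(S(S(S(S(add(add(Z, Z), Z))))))))
  [14] S(S(S(S(S(S(S(add(Z, Z))))))))
  [15] S^7(Z)

Term B:
  start: add(add(add(SSSZ, S^4(Z)), Z), mul(mul(SZ, Z), Z))
  [1] add(add(S(add(SSZ, S^4(Z))), Z), mul(mul(SZ, Z), Z))
  [2] add(S(add(add(SSZ, S^4(Z)), Z)), mul(mul(SZ, Z), Z))
  [3] S(add(add(add(SSZ, S^4(Z)), Z), mul(mul(SZ, Z), Z)))
  [4] S(add(add(S(add(SZ, S^4(Z))), Z), mul(mul(SZ, Z), Z)))
  [5] S(add(S(add(add(SZ, S^4(Z)), Z)), mul(mul(SZ, Z), Z)))
  [6] S(S(add(add(add(SZ, S^4(Z)), Z), mul(mul(SZ, Z), Z))))
  [7] S(S(add(add(S(add(Z, S^4(Z))), Z), mul(mul(SZ, Z), Z))))
  [8] S(S(add(S(add(add(Z, S^4(Z)), Z)), mul(mul(SZ, Z), Z))))
  [9] S(S(S(add(add(add(Z, S^4(Z)), Z), mul(mul(SZ, Z), Z)))))
  [10] S(S(S(add(add(S^4(Z), Z), mul(mul(SZ, Z), Z)))))
  [11] S(S(S(add(S(add(SSSZ, Z)), mul(mul(SZ, Z), Z)))))
  [12] S(S(S(S(add(add(SSSZ, Z), mul(mul(SZ, Z), Z))))))
  [13] S(S(S(S(add(S(add(SSZ, Z)), mul(mul(SZ, Z), Z))))))
  [14] S(S(S(S(S(add(add(SSZ, Z), mul(mul(SZ, Z), Z)))))))
  [15] S(S(S(S(S(add(S(add(SZ, Z)), mul(mul(SZ, Z), Z)))))))
  [16] S(S(S(S(S(S(add(add(SZ, Z), mul(mul(SZ, Z), Z))))))))
  [17] S(S(S(S(S(S(add(S(add(Z, Z)), mul(mul(SZ, Z), Z))))))))
  [18] S(S(S(S(S(S(S(add(add(Z, Z), mul(mul(SZ, Z), Z)))))))))
  [19] S(S(S(S(S(S(S(add(Z, mul(mul(SZ, Z), Z)))))))))
  [20] S(S(S(S(S(S(S(mul(mul(SZ, Z), Z))))))))
  [21] S(S(S(S(S(S(S(mul(add(Z, mul(Z, Z)), Z))))))))
  [22] S(S(S(S(S(S(S(mul(mul(Z, Z), Z))))))))
  [23] S(S(S(S(S(S(S(mul(Z, Z))))))))
  [24] S^7(Z)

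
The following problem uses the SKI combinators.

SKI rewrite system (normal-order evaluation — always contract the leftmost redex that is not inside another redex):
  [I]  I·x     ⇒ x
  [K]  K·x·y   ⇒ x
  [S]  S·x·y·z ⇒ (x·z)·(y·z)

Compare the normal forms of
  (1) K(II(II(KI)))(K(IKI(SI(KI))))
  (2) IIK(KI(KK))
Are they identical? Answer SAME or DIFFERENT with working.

Term A:
  start: K(II(II(KI)))(K(IKI(SI(KI))))
  →1  II(II(KI))
  →2  I(II(KI))
  →3  II(KI)
  →4  I(KI)
  →5  KI

Term B:
  start: IIK(KI(KK))
  →1  IK(KI(KK))
  →2  K(KI(KK))
  →3  KI

Answer: SAME — A ⇓ KI, B ⇓ KI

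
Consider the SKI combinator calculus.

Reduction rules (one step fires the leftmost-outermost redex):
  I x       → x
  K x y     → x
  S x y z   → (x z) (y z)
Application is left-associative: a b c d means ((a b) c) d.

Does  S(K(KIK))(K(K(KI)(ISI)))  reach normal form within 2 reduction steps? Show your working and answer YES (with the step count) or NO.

  start: S(K(KIK))(K(K(KI)(ISI)))
  step 1: S(KI)(K(K(KI)(ISI)))
  step 2: S(KI)(K(KI))

Answer: YES — reaches normal form S(KI)(K(KI)) in 2 ≤ 2 steps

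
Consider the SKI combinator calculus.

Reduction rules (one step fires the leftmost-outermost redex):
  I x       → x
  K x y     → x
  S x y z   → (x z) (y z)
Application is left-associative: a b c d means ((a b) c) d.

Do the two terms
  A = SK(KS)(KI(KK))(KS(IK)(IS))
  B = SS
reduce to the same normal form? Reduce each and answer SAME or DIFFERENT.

Answer: SAME — A ⇓ SS, B ⇓ SS

Working:
Term A:
  start: SK(KS)(KI(KK))(KS(IK)(IS))
  [1] K(KI(KK))(KS(KI(KK)))(KS(IK)(IS))
  [2] KI(KK)(KS(IK)(IS))
  [3] I(KS(IK)(IS))
  [4] KS(IK)(IS)
  [5] S(IS)
  [6] SS

Term B:
  start: SS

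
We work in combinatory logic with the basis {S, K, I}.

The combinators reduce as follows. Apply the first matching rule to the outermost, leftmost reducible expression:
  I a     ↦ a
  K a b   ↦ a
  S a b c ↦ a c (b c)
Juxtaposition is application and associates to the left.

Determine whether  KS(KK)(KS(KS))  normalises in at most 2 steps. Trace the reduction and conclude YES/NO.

  start: KS(KK)(KS(KS))
  step 1: S(KS(KS))
  step 2: SS

Answer: YES — reaches normal form SS in 2 ≤ 2 steps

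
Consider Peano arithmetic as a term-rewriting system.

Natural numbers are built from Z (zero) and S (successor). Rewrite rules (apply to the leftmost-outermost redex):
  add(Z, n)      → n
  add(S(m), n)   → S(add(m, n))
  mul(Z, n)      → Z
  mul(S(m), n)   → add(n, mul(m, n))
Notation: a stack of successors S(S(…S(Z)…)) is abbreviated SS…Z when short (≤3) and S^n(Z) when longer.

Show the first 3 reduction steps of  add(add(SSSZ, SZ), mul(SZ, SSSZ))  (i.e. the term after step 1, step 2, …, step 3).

  start: add(add(SSSZ, SZ), mul(SZ, SSSZ))
  step 1: add(S(add(SSZ, SZ)), mul(SZ, SSSZ))
  step 2: S(add(add(SSZ, SZ), mul(SZ, SSSZ)))
  step 3: S(add(S(add(SZ, SZ)), mul(SZ, SSSZ)))

Answer: after 3 steps: S(add(S(add(SZ, SZ)), mul(SZ, SSSZ)))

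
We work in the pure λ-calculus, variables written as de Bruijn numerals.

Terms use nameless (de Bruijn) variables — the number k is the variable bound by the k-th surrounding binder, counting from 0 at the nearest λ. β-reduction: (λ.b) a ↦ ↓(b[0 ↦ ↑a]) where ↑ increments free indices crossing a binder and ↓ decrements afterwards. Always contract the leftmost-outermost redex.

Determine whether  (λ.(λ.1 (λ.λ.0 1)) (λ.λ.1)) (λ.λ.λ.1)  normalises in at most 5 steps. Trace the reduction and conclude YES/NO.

  start: (λ.(λ.1 (λ.λ.0 1)) (λ.λ.1)) (λ.λ.λ.1)
  [1] (λ.(λ.λ.λ.1) (λ.λ.0 1)) (λ.λ.1)
  [2] (λ.λ.λ.1) (λ.λ.0 1)
  [3] λ.λ.1

Answer: YES — reaches normal form λ.λ.1 in 3 ≤ 5 steps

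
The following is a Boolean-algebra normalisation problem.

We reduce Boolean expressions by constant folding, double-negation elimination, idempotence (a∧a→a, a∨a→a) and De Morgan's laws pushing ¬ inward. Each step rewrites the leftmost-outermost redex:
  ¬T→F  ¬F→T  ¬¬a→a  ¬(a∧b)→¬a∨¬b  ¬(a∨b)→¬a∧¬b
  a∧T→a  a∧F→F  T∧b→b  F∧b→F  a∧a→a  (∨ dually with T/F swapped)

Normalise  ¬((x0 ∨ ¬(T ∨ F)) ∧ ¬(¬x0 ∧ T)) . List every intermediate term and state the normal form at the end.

  start: ¬((x0 ∨ ¬(T ∨ F)) ∧ ¬(¬x0 ∧ T))
  [1] ¬(x0 ∨ ¬(T ∨ F)) ∨ ¬¬(¬x0 ∧ T)
  [2] (¬x0 ∧ ¬¬(T ∨ F)) ∨ ¬¬(¬x0 ∧ T)
  [3] (¬x0 ∧ (T ∨ F)) ∨ ¬¬(¬x0 ∧ T)
  [4] (¬x0 ∧ T) ∨ ¬¬(¬x0 ∧ T)
  [5] ¬x0 ∨ ¬¬(¬x0 ∧ T)
  [6] ¬x0 ∨ (¬x0 ∧ T)
  [7] ¬x0 ∨ ¬x0
  [8] ¬x0

Answer: normal form = ¬x0  (in 8 steps)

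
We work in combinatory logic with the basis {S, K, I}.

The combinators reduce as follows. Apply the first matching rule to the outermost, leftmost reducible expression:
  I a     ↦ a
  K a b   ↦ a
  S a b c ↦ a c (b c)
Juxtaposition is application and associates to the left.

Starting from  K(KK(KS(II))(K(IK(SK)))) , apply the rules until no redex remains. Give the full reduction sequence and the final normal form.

Answer: normal form = K(K(K(K(SK))))  (in 2 steps)

Derivation:
  start: K(KK(KS(II))(K(IK(SK))))
  step 1: K(K(K(IK(SK))))
  step 2: K(K(K(K(SK))))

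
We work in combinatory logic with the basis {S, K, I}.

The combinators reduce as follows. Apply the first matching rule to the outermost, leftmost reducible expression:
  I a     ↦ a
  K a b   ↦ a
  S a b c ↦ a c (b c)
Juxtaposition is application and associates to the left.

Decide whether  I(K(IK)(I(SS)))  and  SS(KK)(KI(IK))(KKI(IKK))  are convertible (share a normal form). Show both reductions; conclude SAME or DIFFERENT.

Term A:
  start: I(K(IK)(I(SS)))
  →1  K(IK)(I(SS))
  →2  IK
  →3  K

Term B:
  start: SS(KK)(KI(IK))(KKI(IKK))
  →1  S(KI(IK))(KK(KI(IK)))(KKI(IKK))
  →2  KI(IK)(KKI(IKK))(KK(KI(IK))(KKI(IKK)))
  →3  I(KKI(IKK))(KK(KI(IK))(KKI(IKK)))
  →4  KKI(IKK)(KK(KI(IK))(KKI(IKK)))
  →5  K(IKK)(KK(KI(IK))(KKI(IKK)))
  →6  IKK
  →7  KK

Answer: DIFFERENT — A ⇓ K, B ⇓ KK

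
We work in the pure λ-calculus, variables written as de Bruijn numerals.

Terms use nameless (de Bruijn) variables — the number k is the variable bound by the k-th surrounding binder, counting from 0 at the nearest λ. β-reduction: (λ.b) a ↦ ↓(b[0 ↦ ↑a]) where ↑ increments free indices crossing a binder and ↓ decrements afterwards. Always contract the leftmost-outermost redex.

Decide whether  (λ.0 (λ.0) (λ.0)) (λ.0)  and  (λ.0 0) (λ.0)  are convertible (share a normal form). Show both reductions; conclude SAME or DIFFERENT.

Term A:
  start: (λ.0 (λ.0) (λ.0)) (λ.0)
  →1  (λ.0) (λ.0) (λ.0)
  →2  (λ.0) (λ.0)
  →3  λ.0

Term B:
  start: (λ.0 0) (λ.0)
  →1  (λ.0) (λ.0)
  →2  λ.0

Answer: SAME — A ⇓ λ.0, B ⇓ λ.0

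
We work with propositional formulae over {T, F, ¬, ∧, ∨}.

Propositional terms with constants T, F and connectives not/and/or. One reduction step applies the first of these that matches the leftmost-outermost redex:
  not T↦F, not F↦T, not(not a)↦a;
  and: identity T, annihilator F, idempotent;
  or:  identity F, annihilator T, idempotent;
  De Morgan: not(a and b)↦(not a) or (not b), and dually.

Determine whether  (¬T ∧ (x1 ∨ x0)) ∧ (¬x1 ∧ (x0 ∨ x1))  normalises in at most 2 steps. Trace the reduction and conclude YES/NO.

Answer: NO — after 2 steps the term is F ∧ (¬x1 ∧ (x0 ∨ x1)), not yet normal

Reduction:
  start: (¬T ∧ (x1 ∨ x0)) ∧ (¬x1 ∧ (x0 ∨ x1))
  step 1: (F ∧ (x1 ∨ x0)) ∧ (¬x1 ∧ (x0 ∨ x1))
  step 2: F ∧ (¬x1 ∧ (x0 ∨ x1))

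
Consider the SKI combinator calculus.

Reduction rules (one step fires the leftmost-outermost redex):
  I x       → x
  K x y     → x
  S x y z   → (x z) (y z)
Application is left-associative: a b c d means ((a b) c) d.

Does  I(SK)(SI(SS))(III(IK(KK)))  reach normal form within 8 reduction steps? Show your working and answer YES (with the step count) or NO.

Answer: YES — reaches normal form K(KK) in 7 ≤ 8 steps

Reduction:
  start: I(SK)(SI(SS))(III(IK(KK)))
  step 1: SK(SI(SS))(III(IK(KK)))
  step 2: K(III(IK(KK)))(SI(SS)(III(IK(KK))))
  step 3: III(IK(KK))
  step 4: II(IK(KK))
  step 5: I(IK(KK))
  step 6: IK(KK)
  step 7: K(KK)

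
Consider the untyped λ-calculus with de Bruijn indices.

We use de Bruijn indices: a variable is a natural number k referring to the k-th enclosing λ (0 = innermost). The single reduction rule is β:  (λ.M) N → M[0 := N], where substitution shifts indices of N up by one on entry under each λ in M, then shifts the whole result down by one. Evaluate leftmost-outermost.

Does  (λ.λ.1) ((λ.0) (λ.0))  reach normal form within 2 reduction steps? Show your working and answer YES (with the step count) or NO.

Answer: YES — reaches normal form λ.λ.0 in 2 ≤ 2 steps

Derivation:
  start: (λ.λ.1) ((λ.0) (λ.0))
  →1  λ.(λ.0) (λ.0)
  →2  λ.λ.0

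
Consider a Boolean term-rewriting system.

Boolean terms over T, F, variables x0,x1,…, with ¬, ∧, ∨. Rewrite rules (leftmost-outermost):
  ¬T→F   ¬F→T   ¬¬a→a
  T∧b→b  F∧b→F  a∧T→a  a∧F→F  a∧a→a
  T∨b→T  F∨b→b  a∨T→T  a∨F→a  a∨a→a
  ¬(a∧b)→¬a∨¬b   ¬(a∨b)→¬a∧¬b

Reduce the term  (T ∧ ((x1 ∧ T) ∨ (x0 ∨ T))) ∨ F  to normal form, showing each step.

  start: (T ∧ ((x1 ∧ T) ∨ (x0 ∨ T))) ∨ F
  step 1: T ∧ ((x1 ∧ T) ∨ (x0 ∨ T))
  step 2: (x1 ∧ T) ∨ (x0 ∨ T)
  step 3: x1 ∨ (x0 ∨ T)
  step 4: x1 ∨ T
  step 5: T

Answer: normal form = T  (in 5 steps)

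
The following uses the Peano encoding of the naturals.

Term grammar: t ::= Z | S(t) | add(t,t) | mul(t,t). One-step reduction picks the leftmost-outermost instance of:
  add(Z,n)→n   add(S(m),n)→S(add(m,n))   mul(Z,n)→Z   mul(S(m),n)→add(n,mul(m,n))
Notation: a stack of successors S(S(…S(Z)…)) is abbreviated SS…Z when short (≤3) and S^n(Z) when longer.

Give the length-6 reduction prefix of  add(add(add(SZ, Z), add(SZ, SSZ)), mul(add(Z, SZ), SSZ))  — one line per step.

  start: add(add(add(SZ, Z), add(SZ, SSZ)), mul(add(Z, SZ), SSZ))
  [1] add(add(S(add(Z, Z)), add(SZ, SSZ)), mul(add(Z, SZ), SSZ))
  [2] add(S(add(add(Z, Z), add(SZ, SSZ))), mul(add(Z, SZ), SSZ))
  [3] S(add(add(add(Z, Z), add(SZ, SSZ)), mul(add(Z, SZ), SSZ)))
  [4] S(add(add(Z, add(SZ, SSZ)), mul(add(Z, SZ), SSZ)))
  [5] S(add(add(SZ, SSZ), mul(add(Z, SZ), SSZ)))
  [6] S(add(S(add(Z, SSZ)), mul(add(Z, SZ), SSZ)))

Answer: after 6 steps: S(add(S(add(Z, SSZ)), mul(add(Z, SZ), SSZ)))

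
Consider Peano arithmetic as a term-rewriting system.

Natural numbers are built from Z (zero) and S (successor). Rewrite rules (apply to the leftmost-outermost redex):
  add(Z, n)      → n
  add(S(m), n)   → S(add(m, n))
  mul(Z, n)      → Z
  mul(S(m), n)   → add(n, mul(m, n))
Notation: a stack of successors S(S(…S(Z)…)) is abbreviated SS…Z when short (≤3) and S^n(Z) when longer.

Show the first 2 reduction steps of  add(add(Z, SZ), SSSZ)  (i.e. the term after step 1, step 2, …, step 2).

  start: add(add(Z, SZ), SSSZ)
  →1  add(SZ, SSSZ)
  →2  S(add(Z, SSSZ))

Answer: after 2 steps: S(add(Z, SSSZ))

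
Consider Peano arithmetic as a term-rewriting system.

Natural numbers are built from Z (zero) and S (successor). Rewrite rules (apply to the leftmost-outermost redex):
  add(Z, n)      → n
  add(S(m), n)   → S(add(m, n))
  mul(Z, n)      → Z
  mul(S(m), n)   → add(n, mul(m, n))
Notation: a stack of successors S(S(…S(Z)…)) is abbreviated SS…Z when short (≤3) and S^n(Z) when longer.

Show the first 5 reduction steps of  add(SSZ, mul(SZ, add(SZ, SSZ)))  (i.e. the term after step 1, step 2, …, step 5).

Answer: after 5 steps: S(S(add(S(add(Z, SSZ)), mul(Z, add(SZ, SSZ)))))

Working:
  start: add(SSZ, mul(SZ, add(SZ, SSZ)))
  step 1: S(add(SZ, mul(SZ, add(SZ, SSZ))))
  step 2: S(S(add(Z, mul(SZ, add(SZ, SSZ)))))
  step 3: S(S(mul(SZ, add(SZ, SSZ))))
  step 4: S(S(add(add(SZ, SSZ), mul(Z, add(SZ, SSZ)))))
  step 5: S(S(add(S(add(Z, SSZ)), mul(Z, add(SZ, SSZ)))))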